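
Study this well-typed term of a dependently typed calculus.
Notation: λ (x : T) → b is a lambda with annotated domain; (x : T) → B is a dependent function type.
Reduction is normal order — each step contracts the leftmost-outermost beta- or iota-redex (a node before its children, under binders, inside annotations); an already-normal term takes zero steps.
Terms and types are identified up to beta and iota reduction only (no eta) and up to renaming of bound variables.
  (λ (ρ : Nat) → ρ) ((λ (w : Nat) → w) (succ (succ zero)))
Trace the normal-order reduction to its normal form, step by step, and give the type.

reduction (normal order):
  (λ (ρ : Nat) → ρ) ((λ (w : Nat) → w) (succ (succ zero)))
  ~> (λ (ρ : Nat) → ρ) (succ (succ zero))
  ~> succ (succ zero)
inferred type:
  Nat


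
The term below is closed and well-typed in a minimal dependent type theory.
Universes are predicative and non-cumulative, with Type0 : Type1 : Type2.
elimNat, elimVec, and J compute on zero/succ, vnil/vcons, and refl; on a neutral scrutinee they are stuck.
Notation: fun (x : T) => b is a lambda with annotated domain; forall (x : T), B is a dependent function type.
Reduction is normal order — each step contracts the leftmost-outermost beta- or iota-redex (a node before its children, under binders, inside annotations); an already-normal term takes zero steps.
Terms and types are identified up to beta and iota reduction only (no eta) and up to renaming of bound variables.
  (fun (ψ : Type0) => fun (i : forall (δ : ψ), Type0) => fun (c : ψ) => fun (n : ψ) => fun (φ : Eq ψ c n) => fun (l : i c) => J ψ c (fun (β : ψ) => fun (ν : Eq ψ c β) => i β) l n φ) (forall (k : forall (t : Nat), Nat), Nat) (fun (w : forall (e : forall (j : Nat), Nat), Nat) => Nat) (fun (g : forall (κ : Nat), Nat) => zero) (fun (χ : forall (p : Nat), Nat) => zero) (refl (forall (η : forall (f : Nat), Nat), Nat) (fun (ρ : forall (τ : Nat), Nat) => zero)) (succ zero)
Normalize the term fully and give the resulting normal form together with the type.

normal form:
  succ zero
the term's type:
  Nat
observation: reduction starts at a beta-redex, and 7 normal-order steps reach the normal form.


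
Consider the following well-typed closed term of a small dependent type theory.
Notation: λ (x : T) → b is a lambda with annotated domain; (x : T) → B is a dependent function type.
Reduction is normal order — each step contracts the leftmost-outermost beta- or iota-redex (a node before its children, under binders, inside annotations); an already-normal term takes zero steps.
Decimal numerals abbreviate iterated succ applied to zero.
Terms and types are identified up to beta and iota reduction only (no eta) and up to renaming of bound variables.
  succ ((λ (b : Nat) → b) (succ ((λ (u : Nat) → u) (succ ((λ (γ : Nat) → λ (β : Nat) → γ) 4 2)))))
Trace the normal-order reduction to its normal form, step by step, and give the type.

normal-order reduction:
  succ ((λ (b : Nat) → b) (succ ((λ (u : Nat) → u) (succ ((λ (γ : Nat) → λ (β : Nat) → γ) 4 2)))))
  ~> succ (succ ((λ (b : Nat) → b) (succ ((λ (u : Nat) → λ (γ : Nat) → u) 4 2))))
  ~> succ (succ (succ ((λ (b : Nat) → λ (u : Nat) → b) 4 2)))
  ~> succ (succ (succ ((λ (b : Nat) → 4) 2)))
  ~> 7
the term's type:
  Nat


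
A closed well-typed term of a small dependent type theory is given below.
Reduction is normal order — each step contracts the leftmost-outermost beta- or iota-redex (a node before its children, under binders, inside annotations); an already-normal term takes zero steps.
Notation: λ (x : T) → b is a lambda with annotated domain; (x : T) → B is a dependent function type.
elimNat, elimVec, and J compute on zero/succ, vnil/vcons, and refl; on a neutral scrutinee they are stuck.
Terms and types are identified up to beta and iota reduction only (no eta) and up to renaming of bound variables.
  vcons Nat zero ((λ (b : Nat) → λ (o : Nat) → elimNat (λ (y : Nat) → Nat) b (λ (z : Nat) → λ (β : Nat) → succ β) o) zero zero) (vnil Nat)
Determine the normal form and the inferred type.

normal form:
  vcons Nat zero zero (vnil Nat)
type:
  Vec Nat (succ zero)
observation: contracting a beta-redex first, the term normalizes in 3 steps.


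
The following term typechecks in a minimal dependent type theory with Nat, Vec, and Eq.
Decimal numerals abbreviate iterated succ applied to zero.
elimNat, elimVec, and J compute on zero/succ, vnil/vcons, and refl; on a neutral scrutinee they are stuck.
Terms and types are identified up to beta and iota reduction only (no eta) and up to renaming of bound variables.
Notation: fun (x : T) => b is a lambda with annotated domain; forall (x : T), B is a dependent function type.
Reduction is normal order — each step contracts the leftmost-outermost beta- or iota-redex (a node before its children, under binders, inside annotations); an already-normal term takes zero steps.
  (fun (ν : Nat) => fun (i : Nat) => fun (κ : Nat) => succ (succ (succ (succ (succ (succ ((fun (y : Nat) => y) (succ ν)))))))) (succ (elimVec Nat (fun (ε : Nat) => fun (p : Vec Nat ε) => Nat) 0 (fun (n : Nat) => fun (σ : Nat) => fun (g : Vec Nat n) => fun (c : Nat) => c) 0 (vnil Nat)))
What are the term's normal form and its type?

resulting normal form:
  fun (ν : Nat) => fun (i : Nat) => 8
inferred type:
  forall (ν : Nat), forall (i : Nat), Nat


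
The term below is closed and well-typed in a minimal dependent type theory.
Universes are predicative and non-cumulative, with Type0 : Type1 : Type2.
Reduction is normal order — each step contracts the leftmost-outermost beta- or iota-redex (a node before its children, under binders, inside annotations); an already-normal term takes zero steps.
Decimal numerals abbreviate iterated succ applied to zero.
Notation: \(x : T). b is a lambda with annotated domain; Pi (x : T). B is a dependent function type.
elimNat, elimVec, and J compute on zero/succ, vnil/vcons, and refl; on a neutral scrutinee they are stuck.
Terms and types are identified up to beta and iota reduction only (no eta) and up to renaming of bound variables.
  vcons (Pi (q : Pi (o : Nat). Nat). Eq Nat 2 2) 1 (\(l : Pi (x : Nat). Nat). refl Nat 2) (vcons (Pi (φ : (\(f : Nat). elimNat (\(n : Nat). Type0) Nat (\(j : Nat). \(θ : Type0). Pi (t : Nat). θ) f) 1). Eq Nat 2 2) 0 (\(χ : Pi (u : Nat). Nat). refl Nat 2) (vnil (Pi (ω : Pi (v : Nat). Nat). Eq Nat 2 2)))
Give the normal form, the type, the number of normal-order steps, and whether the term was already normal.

normal form:
  vcons (Pi (q : Pi (o : Nat). Nat). Eq Nat 2 2) 1 (\(l : Pi (x : Nat). Nat). refl Nat 2) (vcons (Pi (φ : Pi (f : Nat). Nat). Eq Nat 2 2) 0 (\(n : Pi (j : Nat). Nat). refl Nat 2) (vnil (Pi (θ : Pi (t : Nat). Nat). Eq Nat 2 2)))
type:
  Vec (Pi (q : Pi (o : Nat). Nat). Eq Nat 2 2) 2
reduction steps (normal order): 5
term was already normal: no
first redex: a beta-redex


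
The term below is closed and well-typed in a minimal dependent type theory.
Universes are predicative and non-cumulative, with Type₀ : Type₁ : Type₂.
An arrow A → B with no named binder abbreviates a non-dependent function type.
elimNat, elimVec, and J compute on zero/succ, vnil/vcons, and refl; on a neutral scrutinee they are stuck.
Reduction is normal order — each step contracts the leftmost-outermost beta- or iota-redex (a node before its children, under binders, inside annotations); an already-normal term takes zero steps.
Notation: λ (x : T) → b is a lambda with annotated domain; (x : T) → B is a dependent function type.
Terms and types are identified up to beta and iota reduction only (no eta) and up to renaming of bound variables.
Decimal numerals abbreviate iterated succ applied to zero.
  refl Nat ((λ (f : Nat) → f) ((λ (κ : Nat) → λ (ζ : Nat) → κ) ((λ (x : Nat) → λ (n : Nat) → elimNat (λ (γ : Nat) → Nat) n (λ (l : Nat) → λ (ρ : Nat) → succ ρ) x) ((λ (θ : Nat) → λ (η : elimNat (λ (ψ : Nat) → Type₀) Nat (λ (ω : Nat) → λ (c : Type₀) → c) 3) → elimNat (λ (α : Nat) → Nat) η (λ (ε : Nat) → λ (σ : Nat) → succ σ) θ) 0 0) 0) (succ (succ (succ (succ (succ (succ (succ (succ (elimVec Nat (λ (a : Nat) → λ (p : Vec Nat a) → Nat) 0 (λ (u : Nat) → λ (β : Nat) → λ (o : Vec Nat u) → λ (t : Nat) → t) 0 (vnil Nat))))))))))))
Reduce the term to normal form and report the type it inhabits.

normal form:
  refl Nat 0
inferred type:
  Eq Nat 0 0
observation: the first redex contracted is a beta-redex; the normal form is reached in 9 normal-order steps.


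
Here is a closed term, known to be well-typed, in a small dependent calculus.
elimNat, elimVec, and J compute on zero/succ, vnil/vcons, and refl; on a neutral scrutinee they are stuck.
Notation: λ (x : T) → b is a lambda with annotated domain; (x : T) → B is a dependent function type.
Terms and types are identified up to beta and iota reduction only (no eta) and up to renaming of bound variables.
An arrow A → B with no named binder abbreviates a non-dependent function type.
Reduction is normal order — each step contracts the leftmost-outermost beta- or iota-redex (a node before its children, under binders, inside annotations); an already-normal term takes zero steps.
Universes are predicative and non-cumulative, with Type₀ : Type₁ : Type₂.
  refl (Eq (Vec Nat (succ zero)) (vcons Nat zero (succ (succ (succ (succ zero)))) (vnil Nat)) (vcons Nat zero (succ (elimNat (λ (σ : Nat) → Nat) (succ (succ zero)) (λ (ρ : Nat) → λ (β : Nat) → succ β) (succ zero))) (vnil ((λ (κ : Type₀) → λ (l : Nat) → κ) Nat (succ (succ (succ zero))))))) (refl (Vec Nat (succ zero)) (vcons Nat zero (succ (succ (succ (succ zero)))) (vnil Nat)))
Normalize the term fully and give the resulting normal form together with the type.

resulting normal form:
  refl (Eq (Vec Nat (succ zero)) (vcons Nat zero (succ (succ (succ (succ zero)))) (vnil Nat)) (vcons Nat zero (succ (succ (succ (succ zero)))) (vnil Nat))) (refl (Vec Nat (succ zero)) (vcons Nat zero (succ (succ (succ (succ zero)))) (vnil Nat)))
inferred type:
  Eq (Eq (Vec Nat (succ zero)) (vcons Nat zero (succ (succ (succ (succ zero)))) (vnil Nat)) (vcons Nat zero (succ (succ (succ (succ zero)))) (vnil Nat))) (refl (Vec Nat (succ zero)) (vcons Nat zero (succ (succ (succ (succ zero)))) (vnil Nat))) (refl (Vec Nat (succ zero)) (vcons Nat zero (succ (succ (succ (succ zero)))) (vnil Nat)))


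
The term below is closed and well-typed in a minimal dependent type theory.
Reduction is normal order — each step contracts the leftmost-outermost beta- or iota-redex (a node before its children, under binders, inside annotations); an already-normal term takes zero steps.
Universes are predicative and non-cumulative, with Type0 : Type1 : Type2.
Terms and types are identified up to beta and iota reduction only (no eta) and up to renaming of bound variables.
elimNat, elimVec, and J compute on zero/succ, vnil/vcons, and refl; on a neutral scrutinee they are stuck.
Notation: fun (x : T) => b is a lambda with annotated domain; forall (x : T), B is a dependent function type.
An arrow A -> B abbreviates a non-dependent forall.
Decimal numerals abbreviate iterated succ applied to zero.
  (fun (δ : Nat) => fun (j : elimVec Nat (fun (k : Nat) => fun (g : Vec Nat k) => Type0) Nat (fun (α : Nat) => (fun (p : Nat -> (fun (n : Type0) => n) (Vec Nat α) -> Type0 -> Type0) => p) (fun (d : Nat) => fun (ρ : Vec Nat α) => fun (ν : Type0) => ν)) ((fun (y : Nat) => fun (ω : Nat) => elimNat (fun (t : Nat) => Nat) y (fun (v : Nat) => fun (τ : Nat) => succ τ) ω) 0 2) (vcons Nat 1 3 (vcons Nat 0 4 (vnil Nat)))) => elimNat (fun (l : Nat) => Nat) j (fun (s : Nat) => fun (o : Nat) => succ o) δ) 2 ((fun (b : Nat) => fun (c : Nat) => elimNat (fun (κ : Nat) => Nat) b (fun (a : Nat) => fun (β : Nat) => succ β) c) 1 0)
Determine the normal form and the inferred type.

reduced normal form:
  3
type:
  Nat
observation: normalization takes exactly 12 steps under the normal-order strategy.


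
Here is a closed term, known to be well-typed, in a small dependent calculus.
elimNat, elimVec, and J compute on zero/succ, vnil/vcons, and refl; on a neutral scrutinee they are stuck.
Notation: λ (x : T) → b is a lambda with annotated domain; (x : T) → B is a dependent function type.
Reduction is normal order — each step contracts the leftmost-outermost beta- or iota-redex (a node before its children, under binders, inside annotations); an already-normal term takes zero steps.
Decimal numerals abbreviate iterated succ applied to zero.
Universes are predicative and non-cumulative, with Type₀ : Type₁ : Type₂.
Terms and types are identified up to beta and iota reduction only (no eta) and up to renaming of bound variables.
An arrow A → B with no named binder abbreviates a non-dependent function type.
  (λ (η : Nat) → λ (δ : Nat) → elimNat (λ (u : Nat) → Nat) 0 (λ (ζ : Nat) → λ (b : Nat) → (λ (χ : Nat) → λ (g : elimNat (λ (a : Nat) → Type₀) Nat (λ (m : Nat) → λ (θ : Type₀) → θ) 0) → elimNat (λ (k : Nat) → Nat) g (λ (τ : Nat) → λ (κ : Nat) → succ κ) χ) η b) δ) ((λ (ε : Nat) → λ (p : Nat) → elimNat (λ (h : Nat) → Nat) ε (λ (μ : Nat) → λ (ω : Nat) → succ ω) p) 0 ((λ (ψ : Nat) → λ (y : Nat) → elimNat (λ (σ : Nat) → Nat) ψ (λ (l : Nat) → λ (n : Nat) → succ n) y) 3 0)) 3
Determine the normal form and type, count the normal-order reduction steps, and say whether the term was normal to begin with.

resulting normal form:
  9
the term's type:
  Nat
steps to reach normal form (normal order): 93
term was already normal: no
first contracted redex: a beta-redex


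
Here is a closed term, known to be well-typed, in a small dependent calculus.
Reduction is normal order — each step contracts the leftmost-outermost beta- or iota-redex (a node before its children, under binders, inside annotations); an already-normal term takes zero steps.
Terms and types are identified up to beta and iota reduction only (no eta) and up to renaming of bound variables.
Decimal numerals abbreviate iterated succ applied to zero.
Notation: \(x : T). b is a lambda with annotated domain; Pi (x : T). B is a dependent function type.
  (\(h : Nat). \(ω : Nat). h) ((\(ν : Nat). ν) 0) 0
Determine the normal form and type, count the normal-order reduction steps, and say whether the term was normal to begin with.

resulting normal form:
  0
the term's type:
  Nat
normal-order step count: 3
term was already normal: no
first contracted redex: a beta-redex


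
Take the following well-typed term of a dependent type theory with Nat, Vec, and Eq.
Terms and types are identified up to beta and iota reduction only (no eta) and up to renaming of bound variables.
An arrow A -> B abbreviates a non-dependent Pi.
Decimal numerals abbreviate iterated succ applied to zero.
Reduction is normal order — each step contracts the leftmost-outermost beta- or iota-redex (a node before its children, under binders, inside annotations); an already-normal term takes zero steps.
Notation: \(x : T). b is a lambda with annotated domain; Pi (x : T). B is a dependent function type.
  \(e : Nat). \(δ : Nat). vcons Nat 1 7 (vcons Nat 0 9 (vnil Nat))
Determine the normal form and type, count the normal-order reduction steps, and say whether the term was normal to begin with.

normal form:
  \(e : Nat). \(δ : Nat). vcons Nat 1 7 (vcons Nat 0 9 (vnil Nat))
inferred type:
  Nat -> Nat -> Vec Nat 2
reduction steps (normal order): 0
started in normal form: yes


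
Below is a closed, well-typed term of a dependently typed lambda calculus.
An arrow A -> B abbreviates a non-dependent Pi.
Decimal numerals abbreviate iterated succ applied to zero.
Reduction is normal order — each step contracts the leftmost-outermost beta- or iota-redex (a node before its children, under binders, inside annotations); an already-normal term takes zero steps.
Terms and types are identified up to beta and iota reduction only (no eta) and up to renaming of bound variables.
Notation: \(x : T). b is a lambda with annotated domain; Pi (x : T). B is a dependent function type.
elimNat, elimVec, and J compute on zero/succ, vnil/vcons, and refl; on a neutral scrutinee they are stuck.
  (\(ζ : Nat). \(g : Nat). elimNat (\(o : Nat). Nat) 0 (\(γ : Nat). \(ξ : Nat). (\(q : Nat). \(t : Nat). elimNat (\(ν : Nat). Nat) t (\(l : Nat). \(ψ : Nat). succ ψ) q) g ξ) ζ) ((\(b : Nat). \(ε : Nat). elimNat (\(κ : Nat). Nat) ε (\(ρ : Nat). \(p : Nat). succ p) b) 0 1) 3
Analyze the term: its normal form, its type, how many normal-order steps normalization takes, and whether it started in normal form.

resulting normal form:
  3
inferred type:
  Nat
reduction steps (normal order): 21
term was already normal: no
first contracted redex: a beta-redex


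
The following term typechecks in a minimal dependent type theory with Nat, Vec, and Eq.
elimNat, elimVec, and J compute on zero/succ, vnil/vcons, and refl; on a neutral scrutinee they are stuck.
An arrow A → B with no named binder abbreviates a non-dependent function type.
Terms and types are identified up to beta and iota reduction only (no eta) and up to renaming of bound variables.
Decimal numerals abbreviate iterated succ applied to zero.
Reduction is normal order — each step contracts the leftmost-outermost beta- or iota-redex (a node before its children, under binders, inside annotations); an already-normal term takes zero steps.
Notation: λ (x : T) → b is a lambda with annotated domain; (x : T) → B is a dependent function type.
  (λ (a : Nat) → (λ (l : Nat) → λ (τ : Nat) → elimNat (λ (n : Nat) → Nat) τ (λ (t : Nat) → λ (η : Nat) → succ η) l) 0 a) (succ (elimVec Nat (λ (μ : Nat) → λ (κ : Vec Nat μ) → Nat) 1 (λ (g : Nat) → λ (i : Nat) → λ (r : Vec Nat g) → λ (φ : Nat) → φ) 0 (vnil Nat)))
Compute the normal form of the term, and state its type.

normal form:
  2
the term's type:
  Nat
observation: normalization takes exactly 5 steps under the normal-order strategy.


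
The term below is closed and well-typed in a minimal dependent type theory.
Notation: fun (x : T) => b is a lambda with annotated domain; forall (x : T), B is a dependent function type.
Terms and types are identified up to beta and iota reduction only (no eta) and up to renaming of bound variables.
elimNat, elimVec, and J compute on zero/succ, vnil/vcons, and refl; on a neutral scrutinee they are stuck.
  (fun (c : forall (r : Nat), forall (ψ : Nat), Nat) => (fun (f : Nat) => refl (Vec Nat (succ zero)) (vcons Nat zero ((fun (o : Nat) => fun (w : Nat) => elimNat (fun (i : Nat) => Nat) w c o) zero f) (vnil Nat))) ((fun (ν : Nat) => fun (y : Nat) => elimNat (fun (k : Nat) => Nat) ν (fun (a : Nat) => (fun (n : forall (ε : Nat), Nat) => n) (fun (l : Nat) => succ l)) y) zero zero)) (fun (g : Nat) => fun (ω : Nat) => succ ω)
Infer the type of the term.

type:
  Eq (Vec Nat (succ zero)) (vcons Nat zero zero (vnil Nat)) (vcons Nat zero zero (vnil Nat))


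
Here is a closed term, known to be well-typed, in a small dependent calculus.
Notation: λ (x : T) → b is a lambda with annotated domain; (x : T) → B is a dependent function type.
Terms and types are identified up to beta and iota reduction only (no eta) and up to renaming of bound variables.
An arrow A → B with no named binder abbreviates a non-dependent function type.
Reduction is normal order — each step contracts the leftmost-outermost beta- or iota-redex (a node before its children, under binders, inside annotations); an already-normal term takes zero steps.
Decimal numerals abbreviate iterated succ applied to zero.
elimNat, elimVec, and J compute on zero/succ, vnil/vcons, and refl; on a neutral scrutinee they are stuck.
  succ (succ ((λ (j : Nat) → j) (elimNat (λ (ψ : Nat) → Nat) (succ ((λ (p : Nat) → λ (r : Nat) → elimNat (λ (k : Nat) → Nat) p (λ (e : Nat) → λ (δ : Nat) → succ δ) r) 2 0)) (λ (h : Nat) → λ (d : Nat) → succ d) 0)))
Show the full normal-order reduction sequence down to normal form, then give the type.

reduction (normal order):
  succ (succ ((λ (j : Nat) → j) (elimNat (λ (ψ : Nat) → Nat) (succ ((λ (p : Nat) → λ (r : Nat) → elimNat (λ (k : Nat) → Nat) p (λ (e : Nat) → λ (δ : Nat) → succ δ) r) 2 0)) (λ (h : Nat) → λ (d : Nat) → succ d) 0)))
  ~> succ (succ (elimNat (λ (j : Nat) → Nat) (succ ((λ (ψ : Nat) → λ (p : Nat) → elimNat (λ (r : Nat) → Nat) ψ (λ (k : Nat) → λ (e : Nat) → succ e) p) 2 0)) (λ (δ : Nat) → λ (h : Nat) → succ h) 0))
  ~> succ (succ (succ ((λ (j : Nat) → λ (ψ : Nat) → elimNat (λ (p : Nat) → Nat) j (λ (r : Nat) → λ (k : Nat) → succ k) ψ) 2 0)))
  ~> succ (succ (succ ((λ (j : Nat) → elimNat (λ (ψ : Nat) → Nat) 2 (λ (p : Nat) → λ (r : Nat) → succ r) j) 0)))
  ~> succ (succ (succ (elimNat (λ (j : Nat) → Nat) 2 (λ (ψ : Nat) → λ (p : Nat) → succ p) 0)))
  ~> 5
type:
  Nat


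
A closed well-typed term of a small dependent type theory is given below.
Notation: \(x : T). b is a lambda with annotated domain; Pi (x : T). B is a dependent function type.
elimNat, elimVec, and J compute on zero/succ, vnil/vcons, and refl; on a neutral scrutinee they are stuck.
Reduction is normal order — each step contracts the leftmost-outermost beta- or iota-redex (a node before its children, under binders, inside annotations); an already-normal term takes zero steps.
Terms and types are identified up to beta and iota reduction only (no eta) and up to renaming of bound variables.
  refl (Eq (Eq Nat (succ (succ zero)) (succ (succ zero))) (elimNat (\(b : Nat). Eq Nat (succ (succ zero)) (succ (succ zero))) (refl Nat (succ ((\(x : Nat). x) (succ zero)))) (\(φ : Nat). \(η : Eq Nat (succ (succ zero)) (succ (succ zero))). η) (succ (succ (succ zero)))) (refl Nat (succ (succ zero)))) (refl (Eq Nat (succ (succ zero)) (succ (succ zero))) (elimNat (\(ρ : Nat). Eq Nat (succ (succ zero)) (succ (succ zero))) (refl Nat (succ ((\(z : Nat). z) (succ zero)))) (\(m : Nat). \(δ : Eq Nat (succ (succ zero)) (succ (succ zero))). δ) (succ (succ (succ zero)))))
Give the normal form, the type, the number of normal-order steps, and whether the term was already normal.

reduced normal form:
  refl (Eq (Eq Nat (succ (succ zero)) (succ (succ zero))) (refl Nat (succ (succ zero))) (refl Nat (succ (succ zero)))) (refl (Eq Nat (succ (succ zero)) (succ (succ zero))) (refl Nat (succ (succ zero))))
type:
  Eq (Eq (Eq Nat (succ (succ zero)) (succ (succ zero))) (refl Nat (succ (succ zero))) (refl Nat (succ (succ zero)))) (refl (Eq Nat (succ (succ zero)) (succ (succ zero))) (refl Nat (succ (succ zero)))) (refl (Eq Nat (succ (succ zero)) (succ (succ zero))) (refl Nat (succ (succ zero))))
steps to reach normal form (normal order): 22
term was already normal: no
first contracted redex: an elimNat iota-redex


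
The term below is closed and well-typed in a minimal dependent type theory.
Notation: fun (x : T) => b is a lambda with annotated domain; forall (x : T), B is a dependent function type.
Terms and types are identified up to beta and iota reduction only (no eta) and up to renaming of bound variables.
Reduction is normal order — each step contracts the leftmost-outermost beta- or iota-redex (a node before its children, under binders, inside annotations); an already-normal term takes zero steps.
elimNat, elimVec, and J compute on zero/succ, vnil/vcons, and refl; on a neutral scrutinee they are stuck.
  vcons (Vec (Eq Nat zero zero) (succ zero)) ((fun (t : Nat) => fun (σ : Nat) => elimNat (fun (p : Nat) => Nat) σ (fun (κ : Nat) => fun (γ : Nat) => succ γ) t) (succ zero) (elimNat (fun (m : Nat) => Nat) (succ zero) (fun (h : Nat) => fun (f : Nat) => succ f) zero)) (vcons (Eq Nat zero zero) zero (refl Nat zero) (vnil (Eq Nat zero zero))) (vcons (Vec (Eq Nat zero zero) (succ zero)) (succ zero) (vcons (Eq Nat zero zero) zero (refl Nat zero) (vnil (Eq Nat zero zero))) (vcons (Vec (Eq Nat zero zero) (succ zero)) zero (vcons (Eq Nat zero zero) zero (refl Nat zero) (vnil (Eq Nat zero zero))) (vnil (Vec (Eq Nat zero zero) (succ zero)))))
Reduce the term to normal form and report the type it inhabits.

resulting normal form:
  vcons (Vec (Eq Nat zero zero) (succ zero)) (succ (succ zero)) (vcons (Eq Nat zero zero) zero (refl Nat zero) (vnil (Eq Nat zero zero))) (vcons (Vec (Eq Nat zero zero) (succ zero)) (succ zero) (vcons (Eq Nat zero zero) zero (refl Nat zero) (vnil (Eq Nat zero zero))) (vcons (Vec (Eq Nat zero zero) (succ zero)) zero (vcons (Eq Nat zero zero) zero (refl Nat zero) (vnil (Eq Nat zero zero))) (vnil (Vec (Eq Nat zero zero) (succ zero)))))
type:
  Vec (Vec (Eq Nat zero zero) (succ zero)) (succ (succ (succ zero)))
observation: normalization takes exactly 7 steps under the normal-order strategy.


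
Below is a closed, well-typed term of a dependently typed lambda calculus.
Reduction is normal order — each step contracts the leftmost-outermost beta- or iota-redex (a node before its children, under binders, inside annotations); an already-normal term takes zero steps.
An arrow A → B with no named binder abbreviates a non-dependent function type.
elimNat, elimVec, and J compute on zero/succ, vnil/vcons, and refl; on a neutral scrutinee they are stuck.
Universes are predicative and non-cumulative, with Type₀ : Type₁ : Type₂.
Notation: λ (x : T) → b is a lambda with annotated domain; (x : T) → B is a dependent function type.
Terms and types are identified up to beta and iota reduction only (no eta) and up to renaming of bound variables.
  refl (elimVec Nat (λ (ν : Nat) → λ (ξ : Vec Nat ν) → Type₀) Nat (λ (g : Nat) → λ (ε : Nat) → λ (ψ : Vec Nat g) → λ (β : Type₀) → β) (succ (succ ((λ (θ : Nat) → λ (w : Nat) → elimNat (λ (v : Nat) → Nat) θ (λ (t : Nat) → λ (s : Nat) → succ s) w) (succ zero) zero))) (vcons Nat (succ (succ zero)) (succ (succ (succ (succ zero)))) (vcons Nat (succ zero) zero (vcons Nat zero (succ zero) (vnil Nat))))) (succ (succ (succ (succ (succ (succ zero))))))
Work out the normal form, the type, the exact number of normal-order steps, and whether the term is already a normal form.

normal form:
  refl Nat (succ (succ (succ (succ (succ (succ zero))))))
the term's type:
  Eq Nat (succ (succ (succ (succ (succ (succ zero)))))) (succ (succ (succ (succ (succ (succ zero))))))
reduction steps (normal order): 16
already normal: no
first redex: an elimVec iota-redex


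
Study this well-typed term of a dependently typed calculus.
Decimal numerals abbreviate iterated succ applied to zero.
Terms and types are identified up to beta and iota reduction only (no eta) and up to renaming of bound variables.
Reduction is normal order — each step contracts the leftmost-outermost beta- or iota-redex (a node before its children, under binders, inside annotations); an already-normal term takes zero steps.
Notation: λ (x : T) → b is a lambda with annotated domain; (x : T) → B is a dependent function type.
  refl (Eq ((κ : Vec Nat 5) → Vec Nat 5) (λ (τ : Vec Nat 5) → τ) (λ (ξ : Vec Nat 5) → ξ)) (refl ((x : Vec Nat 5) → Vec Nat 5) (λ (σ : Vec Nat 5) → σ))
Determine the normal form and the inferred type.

normal form:
  refl (Eq ((κ : Vec Nat 5) → Vec Nat 5) (λ (τ : Vec Nat 5) → τ) (λ (ξ : Vec Nat 5) → ξ)) (refl ((x : Vec Nat 5) → Vec Nat 5) (λ (σ : Vec Nat 5) → σ))
type:
  Eq (Eq ((κ : Vec Nat 5) → Vec Nat 5) (λ (τ : Vec Nat 5) → τ) (λ (ξ : Vec Nat 5) → ξ)) (refl ((x : Vec Nat 5) → Vec Nat 5) (λ (σ : Vec Nat 5) → σ)) (refl ((o : Vec Nat 5) → Vec Nat 5) (λ (α : Vec Nat 5) → α))
observation: the term is already in normal form.


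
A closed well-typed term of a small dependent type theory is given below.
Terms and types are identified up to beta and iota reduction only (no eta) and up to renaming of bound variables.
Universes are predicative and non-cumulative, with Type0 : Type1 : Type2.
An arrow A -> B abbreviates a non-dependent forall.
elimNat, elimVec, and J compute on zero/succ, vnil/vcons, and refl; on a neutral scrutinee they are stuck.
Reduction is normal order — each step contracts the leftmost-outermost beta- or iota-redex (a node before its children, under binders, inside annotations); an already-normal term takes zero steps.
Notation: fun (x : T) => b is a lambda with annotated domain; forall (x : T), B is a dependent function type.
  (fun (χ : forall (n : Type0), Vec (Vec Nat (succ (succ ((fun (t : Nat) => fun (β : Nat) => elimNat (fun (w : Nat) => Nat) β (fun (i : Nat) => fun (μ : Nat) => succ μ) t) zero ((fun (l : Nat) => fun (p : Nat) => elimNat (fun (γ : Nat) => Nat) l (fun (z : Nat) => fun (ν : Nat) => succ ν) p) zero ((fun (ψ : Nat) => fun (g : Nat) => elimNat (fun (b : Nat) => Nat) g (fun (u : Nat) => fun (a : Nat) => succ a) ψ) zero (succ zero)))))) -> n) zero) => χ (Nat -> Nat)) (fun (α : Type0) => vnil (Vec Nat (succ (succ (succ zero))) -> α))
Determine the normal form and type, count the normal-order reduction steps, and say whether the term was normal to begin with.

reduced normal form:
  vnil (Vec Nat (succ (succ (succ zero))) -> Nat -> Nat)
the term's type:
  Vec (Vec Nat (succ (succ (succ zero))) -> Nat -> Nat) zero
reduction steps (normal order): 2
term was already normal: no
first redex: a beta-redex


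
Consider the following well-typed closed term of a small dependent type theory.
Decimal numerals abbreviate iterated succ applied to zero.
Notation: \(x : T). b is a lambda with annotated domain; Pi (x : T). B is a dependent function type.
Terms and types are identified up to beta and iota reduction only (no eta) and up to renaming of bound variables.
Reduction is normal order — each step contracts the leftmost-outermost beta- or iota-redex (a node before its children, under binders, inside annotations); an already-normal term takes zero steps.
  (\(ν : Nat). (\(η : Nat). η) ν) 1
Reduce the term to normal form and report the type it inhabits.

resulting normal form:
  1
the term's type:
  Nat
observation: 2 normal-order steps separate the term from its normal form.


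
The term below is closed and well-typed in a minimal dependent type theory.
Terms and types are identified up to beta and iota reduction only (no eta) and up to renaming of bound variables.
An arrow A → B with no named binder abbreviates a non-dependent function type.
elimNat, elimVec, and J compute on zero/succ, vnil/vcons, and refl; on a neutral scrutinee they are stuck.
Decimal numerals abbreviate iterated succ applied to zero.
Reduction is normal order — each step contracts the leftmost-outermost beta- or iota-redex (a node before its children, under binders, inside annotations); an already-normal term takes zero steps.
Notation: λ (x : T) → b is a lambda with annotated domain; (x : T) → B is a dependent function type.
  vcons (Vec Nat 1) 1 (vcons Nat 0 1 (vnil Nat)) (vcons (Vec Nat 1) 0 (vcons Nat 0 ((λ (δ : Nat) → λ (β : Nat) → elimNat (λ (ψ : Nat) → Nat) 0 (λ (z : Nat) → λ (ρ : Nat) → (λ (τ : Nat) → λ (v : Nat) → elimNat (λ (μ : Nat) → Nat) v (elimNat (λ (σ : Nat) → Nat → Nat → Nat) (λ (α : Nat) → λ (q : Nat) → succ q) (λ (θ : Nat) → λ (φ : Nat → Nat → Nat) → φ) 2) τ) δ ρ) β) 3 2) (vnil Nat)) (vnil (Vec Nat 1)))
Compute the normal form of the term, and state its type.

reduced normal form:
  vcons (Vec Nat 1) 1 (vcons Nat 0 1 (vnil Nat)) (vcons (Vec Nat 1) 0 (vcons Nat 0 6 (vnil Nat)) (vnil (Vec Nat 1)))
the term's type:
  Vec (Vec Nat 1) 2


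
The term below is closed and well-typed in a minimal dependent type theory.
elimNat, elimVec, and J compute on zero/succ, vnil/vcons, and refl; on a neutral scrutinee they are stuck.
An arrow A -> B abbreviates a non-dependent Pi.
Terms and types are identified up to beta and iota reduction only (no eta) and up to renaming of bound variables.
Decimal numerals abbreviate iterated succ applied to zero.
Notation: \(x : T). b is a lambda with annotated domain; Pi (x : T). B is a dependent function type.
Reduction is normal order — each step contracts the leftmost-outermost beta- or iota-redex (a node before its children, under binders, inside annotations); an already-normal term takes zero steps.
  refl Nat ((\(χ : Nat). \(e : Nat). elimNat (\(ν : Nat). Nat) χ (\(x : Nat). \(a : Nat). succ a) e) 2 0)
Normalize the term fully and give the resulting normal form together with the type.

reduced normal form:
  refl Nat 2
type:
  Eq Nat 2 2


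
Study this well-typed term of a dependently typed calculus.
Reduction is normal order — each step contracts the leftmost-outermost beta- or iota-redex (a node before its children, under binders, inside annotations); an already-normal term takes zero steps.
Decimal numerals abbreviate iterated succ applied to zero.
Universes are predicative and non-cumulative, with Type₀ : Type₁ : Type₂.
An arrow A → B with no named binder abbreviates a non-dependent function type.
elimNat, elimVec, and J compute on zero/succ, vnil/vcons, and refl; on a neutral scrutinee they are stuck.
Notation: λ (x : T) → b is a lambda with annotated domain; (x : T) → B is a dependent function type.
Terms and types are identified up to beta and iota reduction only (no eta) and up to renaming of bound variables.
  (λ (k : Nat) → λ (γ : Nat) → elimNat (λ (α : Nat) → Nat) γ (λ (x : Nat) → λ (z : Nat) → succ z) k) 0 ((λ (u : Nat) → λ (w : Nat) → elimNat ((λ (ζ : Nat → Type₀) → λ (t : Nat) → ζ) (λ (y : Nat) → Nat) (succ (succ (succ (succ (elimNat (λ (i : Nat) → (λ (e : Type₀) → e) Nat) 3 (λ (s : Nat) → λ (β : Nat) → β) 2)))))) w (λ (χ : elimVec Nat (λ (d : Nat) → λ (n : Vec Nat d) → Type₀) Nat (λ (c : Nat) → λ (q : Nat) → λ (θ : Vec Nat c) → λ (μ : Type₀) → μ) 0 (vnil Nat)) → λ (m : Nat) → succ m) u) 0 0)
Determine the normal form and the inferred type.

resulting normal form:
  0
type:
  Nat


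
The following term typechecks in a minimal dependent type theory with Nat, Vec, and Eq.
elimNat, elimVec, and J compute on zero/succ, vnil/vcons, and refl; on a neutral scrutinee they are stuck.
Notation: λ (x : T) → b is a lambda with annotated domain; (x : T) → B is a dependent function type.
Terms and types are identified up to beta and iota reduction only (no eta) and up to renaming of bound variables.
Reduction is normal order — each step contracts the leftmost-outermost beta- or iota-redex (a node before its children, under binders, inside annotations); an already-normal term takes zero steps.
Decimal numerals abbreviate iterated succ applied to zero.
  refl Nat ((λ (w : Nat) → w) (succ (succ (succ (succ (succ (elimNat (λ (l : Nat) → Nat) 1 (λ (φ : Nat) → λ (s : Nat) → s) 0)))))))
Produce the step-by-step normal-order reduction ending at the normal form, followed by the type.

reduction (normal order):
  refl Nat ((λ (w : Nat) → w) (succ (succ (succ (succ (succ (elimNat (λ (l : Nat) → Nat) 1 (λ (φ : Nat) → λ (s : Nat) → s) 0)))))))
  ~> refl Nat (succ (succ (succ (succ (succ (elimNat (λ (w : Nat) → Nat) 1 (λ (l : Nat) → λ (φ : Nat) → φ) 0))))))
  ~> refl Nat 6
inferred type:
  Eq Nat 6 6


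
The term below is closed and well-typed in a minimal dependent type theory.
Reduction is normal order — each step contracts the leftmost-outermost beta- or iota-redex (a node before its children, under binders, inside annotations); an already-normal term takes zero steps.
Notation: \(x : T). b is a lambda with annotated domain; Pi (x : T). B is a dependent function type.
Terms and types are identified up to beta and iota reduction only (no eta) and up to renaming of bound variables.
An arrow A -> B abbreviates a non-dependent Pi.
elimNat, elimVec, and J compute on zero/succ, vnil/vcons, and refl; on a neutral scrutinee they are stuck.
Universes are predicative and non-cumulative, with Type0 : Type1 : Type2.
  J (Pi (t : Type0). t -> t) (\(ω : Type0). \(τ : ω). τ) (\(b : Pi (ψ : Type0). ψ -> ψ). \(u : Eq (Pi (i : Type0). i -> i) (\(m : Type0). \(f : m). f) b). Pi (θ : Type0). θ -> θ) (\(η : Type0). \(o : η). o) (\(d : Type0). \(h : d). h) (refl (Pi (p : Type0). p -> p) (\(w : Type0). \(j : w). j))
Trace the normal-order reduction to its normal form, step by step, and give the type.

normal-order reduction sequence:
  J (Pi (t : Type0). t -> t) (\(ω : Type0). \(τ : ω). τ) (\(b : Pi (ψ : Type0). ψ -> ψ). \(u : Eq (Pi (i : Type0). i -> i) (\(m : Type0). \(f : m). f) b). Pi (θ : Type0). θ -> θ) (\(η : Type0). \(o : η). o) (\(d : Type0). \(h : d). h) (refl (Pi (p : Type0). p -> p) (\(w : Type0). \(j : w). j))
  ~> \(t : Type0). \(ω : t). ω
inferred type:
  Pi (t : Type0). t -> t


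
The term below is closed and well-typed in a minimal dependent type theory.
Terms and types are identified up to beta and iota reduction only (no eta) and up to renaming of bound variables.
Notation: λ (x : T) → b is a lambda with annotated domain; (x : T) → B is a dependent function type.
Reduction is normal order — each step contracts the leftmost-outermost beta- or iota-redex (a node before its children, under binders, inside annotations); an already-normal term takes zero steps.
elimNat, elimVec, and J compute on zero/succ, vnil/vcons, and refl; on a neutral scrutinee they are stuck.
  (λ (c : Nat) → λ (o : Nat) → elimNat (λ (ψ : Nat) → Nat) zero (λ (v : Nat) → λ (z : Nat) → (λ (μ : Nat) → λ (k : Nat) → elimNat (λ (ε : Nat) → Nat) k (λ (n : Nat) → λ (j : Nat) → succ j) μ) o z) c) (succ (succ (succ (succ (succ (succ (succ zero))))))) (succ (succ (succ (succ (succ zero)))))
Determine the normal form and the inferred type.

normal form:
  succ (succ (succ (succ (succ (succ (succ (succ (succ (succ (succ (succ (succ (succ (succ (succ (succ (succ (succ (succ (succ (succ (succ (succ (succ (succ (succ (succ (succ (succ (succ (succ (succ (succ (succ zero))))))))))))))))))))))))))))))))))
type:
  Nat
observation: the first redex contracted is a beta-redex; the normal form is reached in 150 normal-order steps.


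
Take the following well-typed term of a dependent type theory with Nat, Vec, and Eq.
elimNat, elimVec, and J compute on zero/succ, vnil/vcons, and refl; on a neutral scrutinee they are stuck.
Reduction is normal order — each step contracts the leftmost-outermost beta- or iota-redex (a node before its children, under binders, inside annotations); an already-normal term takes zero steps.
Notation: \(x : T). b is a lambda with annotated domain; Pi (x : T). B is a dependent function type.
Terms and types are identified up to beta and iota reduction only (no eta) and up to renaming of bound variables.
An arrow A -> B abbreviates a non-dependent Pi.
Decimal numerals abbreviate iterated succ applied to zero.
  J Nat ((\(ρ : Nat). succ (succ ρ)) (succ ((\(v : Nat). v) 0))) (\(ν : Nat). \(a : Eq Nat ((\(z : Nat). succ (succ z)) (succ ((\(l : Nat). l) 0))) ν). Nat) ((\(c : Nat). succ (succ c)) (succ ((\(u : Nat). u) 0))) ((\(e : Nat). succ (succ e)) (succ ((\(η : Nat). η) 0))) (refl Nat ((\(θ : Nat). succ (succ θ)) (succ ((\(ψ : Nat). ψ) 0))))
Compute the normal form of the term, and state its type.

reduced normal form:
  3
inferred type:
  Nat


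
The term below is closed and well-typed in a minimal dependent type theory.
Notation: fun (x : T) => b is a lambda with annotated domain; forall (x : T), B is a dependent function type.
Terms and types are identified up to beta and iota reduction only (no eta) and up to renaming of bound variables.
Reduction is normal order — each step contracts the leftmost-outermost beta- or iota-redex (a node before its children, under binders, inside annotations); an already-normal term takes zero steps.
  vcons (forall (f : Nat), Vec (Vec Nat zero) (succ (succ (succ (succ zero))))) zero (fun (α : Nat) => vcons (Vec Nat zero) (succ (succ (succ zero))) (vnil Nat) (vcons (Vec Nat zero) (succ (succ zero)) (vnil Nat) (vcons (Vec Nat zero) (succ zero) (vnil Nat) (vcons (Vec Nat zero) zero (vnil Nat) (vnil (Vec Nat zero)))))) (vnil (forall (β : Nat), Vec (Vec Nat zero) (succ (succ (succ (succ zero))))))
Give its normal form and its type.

resulting normal form:
  vcons (forall (f : Nat), Vec (Vec Nat zero) (succ (succ (succ (succ zero))))) zero (fun (α : Nat) => vcons (Vec Nat zero) (succ (succ (succ zero))) (vnil Nat) (vcons (Vec Nat zero) (succ (succ zero)) (vnil Nat) (vcons (Vec Nat zero) (succ zero) (vnil Nat) (vcons (Vec Nat zero) zero (vnil Nat) (vnil (Vec Nat zero)))))) (vnil (forall (β : Nat), Vec (Vec Nat zero) (succ (succ (succ (succ zero))))))
inferred type:
  Vec (forall (f : Nat), Vec (Vec Nat zero) (succ (succ (succ (succ zero))))) (succ zero)
observation: no redex remains anywhere in the term; it is its own normal form.
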